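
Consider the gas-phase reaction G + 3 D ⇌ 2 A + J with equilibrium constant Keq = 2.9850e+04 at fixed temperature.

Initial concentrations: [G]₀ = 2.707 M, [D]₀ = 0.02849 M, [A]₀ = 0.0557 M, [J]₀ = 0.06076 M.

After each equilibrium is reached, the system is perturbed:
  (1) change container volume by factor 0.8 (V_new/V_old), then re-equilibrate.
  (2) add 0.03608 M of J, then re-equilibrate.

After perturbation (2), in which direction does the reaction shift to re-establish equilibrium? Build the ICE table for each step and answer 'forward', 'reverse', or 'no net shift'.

Q₀ = 3.011 vs Keq = 2.9850e+04 ⇒ Q<K, forward
Step 1:
                   G          D          A          J
  init         2.707    0.02849     0.0557    0.06076
  Δ        -0.008939   -0.02682    0.01788   0.008939
  eq           2.698   0.001673    0.07358     0.0697
  solve Keq expr → x = 0.008939; check Q = 2.9850e+04
Then change container volume by factor 0.8 (V_new/V_old).
Step 2:
                   G          D          A          J
  init         3.373   0.002092    0.09197    0.08712
  Δ       -4.9389e-05 -1.4817e-04 9.8777e-05 4.9389e-05
  eq           3.373   0.001943    0.09207    0.08717
  solve Keq expr → x = 4.9389e-05; check Q = 2.9850e+04
Then add 0.03608 M of J.
Step 3:
                   G          D          A          J
  init         3.373   0.001943    0.09207     0.1233
  Δ       7.8294e-05 2.3488e-04 -1.5659e-04 -7.8294e-05
  eq           3.373   0.002178    0.09191     0.1232
  solve Keq expr → x = -7.8294e-05; check Q = 2.9850e+04

Direction: reverse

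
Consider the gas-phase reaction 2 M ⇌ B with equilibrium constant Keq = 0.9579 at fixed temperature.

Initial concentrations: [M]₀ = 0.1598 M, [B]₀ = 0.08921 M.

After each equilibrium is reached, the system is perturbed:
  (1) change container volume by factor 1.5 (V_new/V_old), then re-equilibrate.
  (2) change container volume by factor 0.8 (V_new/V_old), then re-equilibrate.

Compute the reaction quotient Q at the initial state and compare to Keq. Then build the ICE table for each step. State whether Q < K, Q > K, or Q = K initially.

Q₀ = 3.493 vs Keq = 0.9579 ⇒ Q>K, reverse
Step 1:
                   M          B
  init        0.1598    0.08921
  Δ          0.07384   -0.03692
  eq          0.2336    0.05229
  solve Keq expr → x = -0.03692; check Q = 0.9579
Then change container volume by factor 1.5 (V_new/V_old).
Step 2:
                   M          B
  init        0.1558    0.03486
  Δ          0.01431  -0.007154
  eq          0.1701    0.02771
  solve Keq expr → x = -0.007154; check Q = 0.9579
Then change container volume by factor 0.8 (V_new/V_old).
Step 3:
                   M          B
  init        0.2126    0.03463
  Δ        -0.009641   0.004821
  eq          0.2029    0.03945
  solve Keq expr → x = 0.004821; check Q = 0.9579

Q₀ = 3.493; Q > K (proceeds reverse)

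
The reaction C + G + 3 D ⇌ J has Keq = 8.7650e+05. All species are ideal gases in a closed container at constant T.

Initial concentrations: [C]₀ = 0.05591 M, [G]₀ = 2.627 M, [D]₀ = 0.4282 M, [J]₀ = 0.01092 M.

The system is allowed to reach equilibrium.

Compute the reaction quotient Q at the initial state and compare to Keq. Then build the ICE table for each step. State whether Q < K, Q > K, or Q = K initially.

Q₀ = 0.947 vs Keq = 8.7650e+05 ⇒ Q<K, forward
Step 1:
                    C           G           D           J
  init        0.05591       2.627      0.4282     0.01092
  Δ          -0.05591    -0.05591     -0.1677     0.05591
  eq       1.6780e-06       2.571      0.2605     0.06683
  solve Keq expr → x = 0.05591; check Q = 8.7650e+05

Q₀ = 0.947; Q < K (proceeds forward)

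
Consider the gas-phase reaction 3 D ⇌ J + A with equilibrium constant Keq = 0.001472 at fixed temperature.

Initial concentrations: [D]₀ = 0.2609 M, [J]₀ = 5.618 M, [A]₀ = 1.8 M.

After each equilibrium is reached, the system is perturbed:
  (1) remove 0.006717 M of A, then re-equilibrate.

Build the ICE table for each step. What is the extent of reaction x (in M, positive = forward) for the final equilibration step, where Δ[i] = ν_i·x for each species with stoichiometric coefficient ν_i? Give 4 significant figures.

x = 0.006009 M

Q₀ = 569.4 vs Keq = 0.001472 ⇒ Q>K, reverse
Step 1:
                    D           J           A
  I            0.2609       5.618         1.8
  C             5.213      -1.738      -1.738
  E             5.474        3.88     0.06223
  solve Keq expr → x = -1.738; check Q = 0.001472
Then remove 0.006717 M of A.
Step 2:
                    D           J           A
  I             5.474        3.88     0.05551
  C          -0.01803    0.006009    0.006009
  E             5.456       3.886     0.06152
  solve Keq expr → x = 0.006009; check Q = 0.001472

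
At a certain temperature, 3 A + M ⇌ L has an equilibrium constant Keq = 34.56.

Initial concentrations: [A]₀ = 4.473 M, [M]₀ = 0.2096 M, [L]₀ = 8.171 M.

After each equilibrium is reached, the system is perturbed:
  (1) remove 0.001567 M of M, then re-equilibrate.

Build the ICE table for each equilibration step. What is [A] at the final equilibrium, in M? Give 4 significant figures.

[A]_eq = 3.862 M

Q₀ = 0.4356 vs Keq = 34.56 ⇒ Q<K, forward
Step 1:
                   A          M          L
  Initial      4.473     0.2096      8.171
  Change     -0.6161    -0.2054     0.2054
  Equil        3.857   0.004225      8.376
  solve Keq expr → x = 0.2054; check Q = 34.56
Then remove 0.001567 M of M.
Step 2:
                   A          M          L
  Initial      3.857   0.002658      8.376
  Change    0.004653   0.001551  -0.001551
  Equil        3.862   0.004208      8.375
  solve Keq expr → x = -0.001551; check Q = 34.56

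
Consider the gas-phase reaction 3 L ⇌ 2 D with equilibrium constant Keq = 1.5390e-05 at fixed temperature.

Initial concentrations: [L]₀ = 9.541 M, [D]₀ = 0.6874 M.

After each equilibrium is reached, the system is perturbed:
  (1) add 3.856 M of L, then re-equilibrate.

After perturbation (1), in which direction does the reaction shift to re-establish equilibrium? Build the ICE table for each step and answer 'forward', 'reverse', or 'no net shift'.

Direction: forward

Q₀ = 5.4405e-04 vs Keq = 1.5390e-05 ⇒ Q>K, reverse
Step 1:
                   L          D
  init         9.541     0.6874
  Δ           0.8344    -0.5563
  eq           10.38     0.1311
  solve Keq expr → x = -0.2781; check Q = 1.5390e-05
Then add 3.856 M of L.
Step 2:
                   L          D
  init         14.23     0.1311
  Δ          -0.1154    0.07695
  eq           14.12     0.2081
  solve Keq expr → x = 0.03848; check Q = 1.5390e-05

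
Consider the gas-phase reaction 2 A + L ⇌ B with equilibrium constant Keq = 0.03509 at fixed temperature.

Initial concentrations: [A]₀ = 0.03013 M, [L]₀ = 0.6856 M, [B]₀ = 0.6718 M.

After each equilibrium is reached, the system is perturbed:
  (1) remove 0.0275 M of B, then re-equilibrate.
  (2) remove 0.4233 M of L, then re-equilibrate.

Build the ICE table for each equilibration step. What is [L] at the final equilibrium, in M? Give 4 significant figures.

Q₀ = 1079 vs Keq = 0.03509 ⇒ Q>K, reverse
Step 1:
                   A          L          B
  init       0.03013     0.6856     0.6718
  Δ            1.206     0.6028    -0.6028
  eq           1.236      1.288    0.06903
  solve Keq expr → x = -0.6028; check Q = 0.03509
Then remove 0.0275 M of B.
Step 2:
                   A          L          B
  init         1.236      1.288    0.04153
  Δ         -0.04333   -0.02166    0.02166
  eq           1.192      1.267    0.06319
  solve Keq expr → x = 0.02166; check Q = 0.03509
Then remove 0.4233 M of L.
Step 3:
                   A          L          B
  init         1.192     0.8434    0.06319
  Δ          0.03531    0.01765   -0.01765
  eq           1.228     0.8611    0.04554
  solve Keq expr → x = -0.01765; check Q = 0.03509

[L]_eq = 0.8611 M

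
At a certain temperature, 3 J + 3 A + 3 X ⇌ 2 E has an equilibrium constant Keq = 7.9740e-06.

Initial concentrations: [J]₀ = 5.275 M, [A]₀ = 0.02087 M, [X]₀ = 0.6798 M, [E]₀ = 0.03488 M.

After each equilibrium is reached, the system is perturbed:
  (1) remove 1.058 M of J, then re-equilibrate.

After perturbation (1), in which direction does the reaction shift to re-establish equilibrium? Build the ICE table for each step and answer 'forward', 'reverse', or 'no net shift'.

Direction: reverse

Q₀ = 2.903 vs Keq = 7.9740e-06 ⇒ Q>K, reverse
Step 1:
                  J         A         X         E
  I           5.275   0.02087    0.6798   0.03488
  C         0.05168   0.05168   0.05168  -0.03446
  E           5.327   0.07255    0.7315 4.2444e-04
  solve Keq expr → x = -0.01723; check Q = 7.9740e-06
Then remove 1.058 M of J.
Step 2:
                  J         A         X         E
  I           4.269   0.07255    0.7315 4.2444e-04
  C       1.7805e-04 1.7805e-04 1.7805e-04 -1.1870e-04
  E           4.269   0.07273    0.7317 3.0574e-04
  solve Keq expr → x = -5.9349e-05; check Q = 7.9740e-06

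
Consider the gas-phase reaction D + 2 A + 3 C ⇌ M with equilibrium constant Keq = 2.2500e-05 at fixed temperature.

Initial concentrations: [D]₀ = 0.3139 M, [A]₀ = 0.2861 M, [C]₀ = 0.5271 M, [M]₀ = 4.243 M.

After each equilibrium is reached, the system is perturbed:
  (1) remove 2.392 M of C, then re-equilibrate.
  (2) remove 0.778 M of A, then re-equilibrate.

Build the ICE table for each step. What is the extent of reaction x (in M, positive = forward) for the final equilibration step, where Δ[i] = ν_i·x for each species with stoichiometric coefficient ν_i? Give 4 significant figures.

Q₀ = 1128 vs Keq = 2.2500e-05 ⇒ Q>K, reverse
Step 1:
                    D           A           C           M
  Initial      0.3139      0.2861      0.5271       4.243
  Change        2.734       5.467       8.201      -2.734
  Equil         3.048       5.753       8.728       1.509
  solve Keq expr → x = -2.734; check Q = 2.2500e-05
Then remove 2.392 M of C.
Step 2:
                    D           A           C           M
  Initial       3.048       5.753       6.336       1.509
  Change       0.3162      0.6324      0.9485     -0.3162
  Equil         3.364       6.386       7.285       1.193
  solve Keq expr → x = -0.3162; check Q = 2.2500e-05
Then remove 0.778 M of A.
Step 3:
                    D           A           C           M
  Initial       3.364       5.608       7.285       1.193
  Change      0.08436      0.1687      0.2531    -0.08436
  Equil         3.448       5.777       7.538       1.109
  solve Keq expr → x = -0.08436; check Q = 2.2500e-05

x = -0.08436 M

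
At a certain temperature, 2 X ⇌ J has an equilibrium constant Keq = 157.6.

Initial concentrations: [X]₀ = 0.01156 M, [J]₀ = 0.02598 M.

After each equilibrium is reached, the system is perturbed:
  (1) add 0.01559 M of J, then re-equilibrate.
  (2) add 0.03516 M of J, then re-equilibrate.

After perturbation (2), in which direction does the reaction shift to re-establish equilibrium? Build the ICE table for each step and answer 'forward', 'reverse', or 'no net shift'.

Q₀ = 194.4 vs Keq = 157.6 ⇒ Q>K, reverse
Step 1:
                   X          J
  I          0.01156    0.02598
  C         0.001138 -5.6897e-04
  E           0.0127    0.02541
  solve Keq expr → x = -5.6897e-04; check Q = 157.6
Then add 0.01559 M of J.
Step 2:
                   X          J
  I           0.0127      0.041
  C         0.003122  -0.001561
  E          0.01582    0.03944
  solve Keq expr → x = -0.001561; check Q = 157.6
Then add 0.03516 M of J.
Step 3:
                   X          J
  I          0.01582     0.0746
  C          0.00553  -0.002765
  E          0.02135    0.07184
  solve Keq expr → x = -0.002765; check Q = 157.6

Direction: reverse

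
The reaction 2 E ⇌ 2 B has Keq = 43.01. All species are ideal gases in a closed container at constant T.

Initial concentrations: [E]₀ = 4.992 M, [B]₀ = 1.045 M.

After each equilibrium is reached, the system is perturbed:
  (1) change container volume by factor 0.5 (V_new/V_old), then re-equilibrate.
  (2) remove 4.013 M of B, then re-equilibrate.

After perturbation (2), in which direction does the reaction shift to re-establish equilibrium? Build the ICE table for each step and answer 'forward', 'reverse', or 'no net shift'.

Direction: forward

Q₀ = 0.04382 vs Keq = 43.01 ⇒ Q<K, forward
Step 1:
                  E         B
  init        4.992     1.045
  Δ          -4.193     4.193
  eq         0.7987     5.238
  solve Keq expr → x = 2.097; check Q = 43.01
Then change container volume by factor 0.5 (V_new/V_old).
Step 2:
                  E         B
  init        1.597     10.48
  Δ               0         0
  eq          1.597     10.48
  solve Keq expr → x = 0; check Q = 43.01
Then remove 4.013 M of B.
Step 3:
                  E         B
  init        1.597     6.464
  Δ         -0.5309    0.5309
  eq          1.067     6.994
  solve Keq expr → x = 0.2655; check Q = 43.01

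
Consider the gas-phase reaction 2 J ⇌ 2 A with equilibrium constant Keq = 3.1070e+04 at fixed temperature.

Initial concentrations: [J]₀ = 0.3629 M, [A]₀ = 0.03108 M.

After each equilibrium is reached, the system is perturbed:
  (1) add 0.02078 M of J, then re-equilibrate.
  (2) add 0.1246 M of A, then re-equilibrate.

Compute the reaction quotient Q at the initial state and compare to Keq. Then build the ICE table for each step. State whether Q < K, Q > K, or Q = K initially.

Q₀ = 0.007335; Q < K (proceeds forward)

Q₀ = 0.007335 vs Keq = 3.1070e+04 ⇒ Q<K, forward
Step 1:
                  J         A
  I          0.3629   0.03108
  C         -0.3607    0.3607
  E        0.002223    0.3918
  solve Keq expr → x = 0.1803; check Q = 3.1070e+04
Then add 0.02078 M of J.
Step 2:
                  J         A
  I           0.023    0.3918
  C        -0.02066   0.02066
  E         0.00234    0.4124
  solve Keq expr → x = 0.01033; check Q = 3.1070e+04
Then add 0.1246 M of A.
Step 3:
                  J         A
  I         0.00234     0.537
  C       7.0290e-04 -7.0290e-04
  E        0.003043    0.5363
  solve Keq expr → x = -3.5145e-04; check Q = 3.1070e+04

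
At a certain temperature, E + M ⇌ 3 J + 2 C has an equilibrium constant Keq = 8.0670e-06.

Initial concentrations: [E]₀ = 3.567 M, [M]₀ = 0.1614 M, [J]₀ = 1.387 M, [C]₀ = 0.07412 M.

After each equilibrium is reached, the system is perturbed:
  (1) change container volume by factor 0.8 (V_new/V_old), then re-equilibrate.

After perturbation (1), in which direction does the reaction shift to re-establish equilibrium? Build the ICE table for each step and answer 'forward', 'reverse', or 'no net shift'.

Q₀ = 0.02546 vs Keq = 8.0670e-06 ⇒ Q>K, reverse
Step 1:
                  E         M         J         C
  init        3.567    0.1614     1.387   0.07412
  Δ         0.03623   0.03623   -0.1087  -0.07246
  eq          3.603    0.1976     1.278  0.001658
  solve Keq expr → x = -0.03623; check Q = 8.0670e-06
Then change container volume by factor 0.8 (V_new/V_old).
Step 2:
                  E         M         J         C
  init        4.504     0.247     1.598  0.002073
  Δ       2.9375e-04 2.9375e-04 -8.8126e-04 -5.8751e-04
  eq          4.504    0.2473     1.597  0.001485
  solve Keq expr → x = -2.9375e-04; check Q = 8.0670e-06

Direction: reverse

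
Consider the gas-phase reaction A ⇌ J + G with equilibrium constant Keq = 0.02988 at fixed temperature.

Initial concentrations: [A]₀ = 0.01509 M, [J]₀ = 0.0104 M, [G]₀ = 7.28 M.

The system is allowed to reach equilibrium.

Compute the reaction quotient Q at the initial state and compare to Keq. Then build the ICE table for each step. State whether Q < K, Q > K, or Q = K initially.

Q₀ = 5.017; Q > K (proceeds reverse)

Q₀ = 5.017 vs Keq = 0.02988 ⇒ Q>K, reverse
Step 1:
                  A         J         G
  Initial   0.01509    0.0104      7.28
  Change     0.0103   -0.0103   -0.0103
  Equil     0.02539 1.0434e-04      7.27
  solve Keq expr → x = -0.0103; check Q = 0.02988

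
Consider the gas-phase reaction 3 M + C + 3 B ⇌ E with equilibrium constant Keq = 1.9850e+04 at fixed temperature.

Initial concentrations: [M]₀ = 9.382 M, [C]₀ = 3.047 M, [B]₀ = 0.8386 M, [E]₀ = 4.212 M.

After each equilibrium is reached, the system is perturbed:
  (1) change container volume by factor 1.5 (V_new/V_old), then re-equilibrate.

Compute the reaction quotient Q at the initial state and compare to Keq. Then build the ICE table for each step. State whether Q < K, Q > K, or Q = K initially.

Q₀ = 0.002838; Q < K (proceeds forward)

Q₀ = 0.002838 vs Keq = 1.9850e+04 ⇒ Q<K, forward
Step 1:
                    M           C           B           E
  Initial       9.382       3.047      0.8386       4.212
  Change      -0.8335     -0.2778     -0.8335      0.2778
  Equil         8.548       2.769    0.005076        4.49
  solve Keq expr → x = 0.2778; check Q = 1.9850e+04
Then change container volume by factor 1.5 (V_new/V_old).
Step 2:
                    M           C           B           E
  Initial       5.699       1.846    0.003384       2.993
  Change     0.004221    0.001407    0.004221   -0.001407
  Equil         5.703       1.848    0.007605       2.992
  solve Keq expr → x = -0.001407; check Q = 1.9850e+04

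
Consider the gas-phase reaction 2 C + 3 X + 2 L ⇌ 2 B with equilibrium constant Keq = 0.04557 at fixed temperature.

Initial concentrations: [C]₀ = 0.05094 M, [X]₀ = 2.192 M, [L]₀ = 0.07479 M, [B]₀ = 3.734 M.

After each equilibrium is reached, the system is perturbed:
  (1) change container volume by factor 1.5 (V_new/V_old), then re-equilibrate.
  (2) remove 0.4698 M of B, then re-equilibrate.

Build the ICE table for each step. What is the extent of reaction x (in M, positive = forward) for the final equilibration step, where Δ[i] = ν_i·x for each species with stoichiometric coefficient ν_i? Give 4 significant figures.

x = 0.05517 M

Q₀ = 9.1206e+04 vs Keq = 0.04557 ⇒ Q>K, reverse
Step 1:
                  C         X         L         B
  I         0.05094     2.192   0.07479     3.734
  C           1.173      1.76     1.173    -1.173
  E           1.224     3.952     1.248     2.561
  solve Keq expr → x = -0.5865; check Q = 0.04557
Then change container volume by factor 1.5 (V_new/V_old).
Step 2:
                  C         X         L         B
  I           0.816     2.634    0.8319     1.707
  C          0.2885    0.4327    0.2885   -0.2885
  E           1.104     3.067      1.12     1.419
  solve Keq expr → x = -0.1442; check Q = 0.04557
Then remove 0.4698 M of B.
Step 3:
                  C         X         L         B
  I           1.104     3.067      1.12     0.949
  C         -0.1103   -0.1655   -0.1103    0.1103
  E          0.9941     2.902      1.01     1.059
  solve Keq expr → x = 0.05517; check Q = 0.04557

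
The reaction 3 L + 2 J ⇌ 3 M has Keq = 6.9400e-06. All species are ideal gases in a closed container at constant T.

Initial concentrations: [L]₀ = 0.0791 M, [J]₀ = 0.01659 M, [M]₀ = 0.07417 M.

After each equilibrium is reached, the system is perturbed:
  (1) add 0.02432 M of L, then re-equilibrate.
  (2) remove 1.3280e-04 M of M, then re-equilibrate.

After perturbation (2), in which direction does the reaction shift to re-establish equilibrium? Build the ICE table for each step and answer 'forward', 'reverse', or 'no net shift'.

Q₀ = 2995 vs Keq = 6.9400e-06 ⇒ Q>K, reverse
Step 1:
                   L          J          M
  Initial     0.0791    0.01659    0.07417
  Change      0.0737    0.04913    -0.0737
  Equil       0.1528    0.06572 4.7464e-04
  solve Keq expr → x = -0.02457; check Q = 6.9400e-06
Then add 0.02432 M of L.
Step 2:
                   L          J          M
  Initial     0.1771    0.06572 4.7464e-04
  Change  -7.5035e-05 -5.0023e-05 7.5035e-05
  Equil        0.177    0.06567 5.4967e-04
  solve Keq expr → x = 2.5012e-05; check Q = 6.9400e-06
Then remove 1.3280e-04 M of M.
Step 3:
                   L          J          M
  Initial      0.177    0.06567 4.1687e-04
  Change  -1.3190e-04 -8.7933e-05 1.3190e-04
  Equil       0.1769    0.06558 5.4877e-04
  solve Keq expr → x = 4.3967e-05; check Q = 6.9400e-06

Direction: forward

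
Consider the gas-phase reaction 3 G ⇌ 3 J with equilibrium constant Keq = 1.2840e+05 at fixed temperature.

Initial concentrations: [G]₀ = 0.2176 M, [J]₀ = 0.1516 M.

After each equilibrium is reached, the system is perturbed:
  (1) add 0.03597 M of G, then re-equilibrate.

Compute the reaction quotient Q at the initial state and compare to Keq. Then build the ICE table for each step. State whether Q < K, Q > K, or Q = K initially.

Q₀ = 0.3382 vs Keq = 1.2840e+05 ⇒ Q<K, forward
Step 1:
                    G           J
  init         0.2176      0.1516
  Δ           -0.2104      0.2104
  eq         0.007176       0.362
  solve Keq expr → x = 0.07014; check Q = 1.2840e+05
Then add 0.03597 M of G.
Step 2:
                    G           J
  init        0.04315       0.362
  Δ          -0.03527     0.03527
  eq         0.007875      0.3973
  solve Keq expr → x = 0.01176; check Q = 1.2840e+05

Q₀ = 0.3382; Q < K (proceeds forward)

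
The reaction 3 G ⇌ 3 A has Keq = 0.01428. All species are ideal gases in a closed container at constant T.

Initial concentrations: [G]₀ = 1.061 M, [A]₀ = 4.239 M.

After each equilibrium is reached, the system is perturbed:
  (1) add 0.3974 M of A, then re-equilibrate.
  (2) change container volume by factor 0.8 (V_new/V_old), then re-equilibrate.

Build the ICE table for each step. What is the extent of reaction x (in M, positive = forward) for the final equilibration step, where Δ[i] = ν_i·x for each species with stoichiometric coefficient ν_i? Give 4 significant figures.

x = 0 M

Q₀ = 63.77 vs Keq = 0.01428 ⇒ Q>K, reverse
Step 1:
                    G           A
  init          1.061       4.239
  Δ             3.204      -3.204
  eq            4.265       1.035
  solve Keq expr → x = -1.068; check Q = 0.01428
Then add 0.3974 M of A.
Step 2:
                    G           A
  init          4.265       1.432
  Δ            0.3198     -0.3198
  eq            4.585       1.112
  solve Keq expr → x = -0.1066; check Q = 0.01428
Then change container volume by factor 0.8 (V_new/V_old).
Step 3:
                    G           A
  init          5.731        1.39
  Δ                 0           0
  eq            5.731        1.39
  solve Keq expr → x = 0; check Q = 0.01428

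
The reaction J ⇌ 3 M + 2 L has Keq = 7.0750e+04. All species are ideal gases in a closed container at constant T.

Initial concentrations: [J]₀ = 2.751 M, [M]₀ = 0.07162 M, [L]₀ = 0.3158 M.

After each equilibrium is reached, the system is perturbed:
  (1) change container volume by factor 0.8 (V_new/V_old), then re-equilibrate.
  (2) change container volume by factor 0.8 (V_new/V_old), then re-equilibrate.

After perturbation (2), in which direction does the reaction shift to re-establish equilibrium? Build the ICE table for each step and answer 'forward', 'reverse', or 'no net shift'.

Q₀ = 1.3318e-05 vs Keq = 7.0750e+04 ⇒ Q<K, forward
Step 1:
                  J         M         L
  init        2.751   0.07162    0.3158
  Δ          -2.557     7.672     5.115
  eq         0.1936     7.744     5.431
  solve Keq expr → x = 2.557; check Q = 7.0750e+04
Then change container volume by factor 0.8 (V_new/V_old).
Step 2:
                  J         M         L
  init        0.242      9.68     6.788
  Δ           0.194   -0.5821    -0.388
  eq          0.436     9.098       6.4
  solve Keq expr → x = -0.194; check Q = 7.0750e+04
Then change container volume by factor 0.8 (V_new/V_old).
Step 3:
                  J         M         L
  init        0.545     11.37         8
  Δ          0.3197   -0.9592   -0.6394
  eq         0.8647     10.41     7.361
  solve Keq expr → x = -0.3197; check Q = 7.0750e+04

Direction: reverse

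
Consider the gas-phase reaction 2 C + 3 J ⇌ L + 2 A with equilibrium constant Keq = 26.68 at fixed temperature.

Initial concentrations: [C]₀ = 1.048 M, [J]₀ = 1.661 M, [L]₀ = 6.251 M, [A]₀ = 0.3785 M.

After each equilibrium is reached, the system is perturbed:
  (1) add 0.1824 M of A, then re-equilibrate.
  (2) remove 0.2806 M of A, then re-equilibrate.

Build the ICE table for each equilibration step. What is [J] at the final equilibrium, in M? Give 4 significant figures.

Q₀ = 0.1779 vs Keq = 26.68 ⇒ Q<K, forward
Step 1:
                    C           J           L           A
  I             1.048       1.661       6.251      0.3785
  C           -0.5171     -0.7756      0.2585      0.5171
  E            0.5309      0.8854        6.51      0.8956
  solve Keq expr → x = 0.2585; check Q = 26.68
Then add 0.1824 M of A.
Step 2:
                    C           J           L           A
  I            0.5309      0.8854        6.51       1.078
  C           0.03515     0.05273    -0.01758    -0.03515
  E            0.5661      0.9381       6.492       1.043
  solve Keq expr → x = -0.01758; check Q = 26.68
Then remove 0.2806 M of A.
Step 3:
                    C           J           L           A
  I            0.5661      0.9381       6.492      0.7622
  C          -0.05524    -0.08286     0.02762     0.05524
  E            0.5109      0.8553        6.52      0.8174
  solve Keq expr → x = 0.02762; check Q = 26.68

[J]_eq = 0.8553 M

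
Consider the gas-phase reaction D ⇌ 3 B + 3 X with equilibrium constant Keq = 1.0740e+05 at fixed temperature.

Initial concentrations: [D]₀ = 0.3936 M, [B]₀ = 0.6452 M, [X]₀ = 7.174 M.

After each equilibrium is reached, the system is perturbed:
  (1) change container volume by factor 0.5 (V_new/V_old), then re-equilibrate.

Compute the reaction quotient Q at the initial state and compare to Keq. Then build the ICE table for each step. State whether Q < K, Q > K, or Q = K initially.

Q₀ = 251.9 vs Keq = 1.0740e+05 ⇒ Q<K, forward
Step 1:
                  D         B         X
  init       0.3936    0.6452     7.174
  Δ         -0.3657     1.097     1.097
  eq        0.02787     1.742     8.271
  solve Keq expr → x = 0.3657; check Q = 1.0740e+05
Then change container volume by factor 0.5 (V_new/V_old).
Step 2:
                  D         B         X
  init      0.05574     3.485     16.54
  Δ           0.381    -1.143    -1.143
  eq         0.4367     2.342      15.4
  solve Keq expr → x = -0.381; check Q = 1.0740e+05

Q₀ = 251.9; Q < K (proceeds forward)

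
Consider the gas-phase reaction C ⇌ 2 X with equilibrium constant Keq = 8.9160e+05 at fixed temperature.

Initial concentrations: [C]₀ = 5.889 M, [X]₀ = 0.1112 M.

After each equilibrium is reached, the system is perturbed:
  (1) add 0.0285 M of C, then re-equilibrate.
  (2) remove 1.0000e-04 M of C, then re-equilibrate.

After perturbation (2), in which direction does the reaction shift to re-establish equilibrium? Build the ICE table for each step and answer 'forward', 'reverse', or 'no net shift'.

Direction: reverse

Q₀ = 0.0021 vs Keq = 8.9160e+05 ⇒ Q<K, forward
Step 1:
                    C           X
  I             5.889      0.1112
  C            -5.889       11.78
  E        1.5853e-04       11.89
  solve Keq expr → x = 5.889; check Q = 8.9160e+05
Then add 0.0285 M of C.
Step 2:
                    C           X
  I           0.02866       11.89
  C           -0.0285       0.057
  E        1.6005e-04       11.95
  solve Keq expr → x = 0.0285; check Q = 8.9160e+05
Then remove 1.0000e-04 M of C.
Step 3:
                    C           X
  I        6.0054e-05       11.95
  C        9.9995e-05 -1.9999e-04
  E        1.6005e-04       11.95
  solve Keq expr → x = -9.9995e-05; check Q = 8.9160e+05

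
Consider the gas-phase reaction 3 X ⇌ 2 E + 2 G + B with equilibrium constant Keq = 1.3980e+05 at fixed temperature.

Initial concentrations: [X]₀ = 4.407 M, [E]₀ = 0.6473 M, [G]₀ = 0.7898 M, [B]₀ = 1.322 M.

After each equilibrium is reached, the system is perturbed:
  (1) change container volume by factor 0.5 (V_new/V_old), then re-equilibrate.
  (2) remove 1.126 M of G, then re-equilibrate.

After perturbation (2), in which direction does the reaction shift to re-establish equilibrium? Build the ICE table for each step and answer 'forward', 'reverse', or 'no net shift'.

Direction: forward

Q₀ = 0.004037 vs Keq = 1.3980e+05 ⇒ Q<K, forward
Step 1:
                    X           E           G           B
  I             4.407      0.6473      0.7898       1.322
  C            -4.261        2.84        2.84        1.42
  E            0.1465       3.488        3.63       2.742
  solve Keq expr → x = 1.42; check Q = 1.3980e+05
Then change container volume by factor 0.5 (V_new/V_old).
Step 2:
                    X           E           G           B
  I             0.293       6.975        7.26       5.484
  C            0.1613     -0.1075     -0.1075    -0.05376
  E            0.4543       6.868       7.153       5.431
  solve Keq expr → x = -0.05376; check Q = 1.3980e+05
Then remove 1.126 M of G.
Step 3:
                    X           E           G           B
  I            0.4543       6.868       6.027       5.431
  C          -0.04605      0.0307      0.0307     0.01535
  E            0.4082       6.898       6.057       5.446
  solve Keq expr → x = 0.01535; check Q = 1.3980e+05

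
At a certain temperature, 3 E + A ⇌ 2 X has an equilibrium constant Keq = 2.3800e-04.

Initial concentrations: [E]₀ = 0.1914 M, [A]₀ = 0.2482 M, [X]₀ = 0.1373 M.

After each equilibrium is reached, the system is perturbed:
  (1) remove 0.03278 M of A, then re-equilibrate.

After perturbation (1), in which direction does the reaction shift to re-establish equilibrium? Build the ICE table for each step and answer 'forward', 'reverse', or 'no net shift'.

Direction: reverse

Q₀ = 10.83 vs Keq = 2.3800e-04 ⇒ Q>K, reverse
Step 1:
                  E         A         X
  I          0.1914    0.2482    0.1373
  C          0.2027   0.06758   -0.1352
  E          0.3941    0.3158  0.002145
  solve Keq expr → x = -0.06758; check Q = 2.3800e-04
Then remove 0.03278 M of A.
Step 2:
                  E         A         X
  I          0.3941     0.283  0.002145
  C       1.6931e-04 5.6438e-05 -1.1288e-04
  E          0.3943    0.2831  0.002032
  solve Keq expr → x = -5.6438e-05; check Q = 2.3800e-04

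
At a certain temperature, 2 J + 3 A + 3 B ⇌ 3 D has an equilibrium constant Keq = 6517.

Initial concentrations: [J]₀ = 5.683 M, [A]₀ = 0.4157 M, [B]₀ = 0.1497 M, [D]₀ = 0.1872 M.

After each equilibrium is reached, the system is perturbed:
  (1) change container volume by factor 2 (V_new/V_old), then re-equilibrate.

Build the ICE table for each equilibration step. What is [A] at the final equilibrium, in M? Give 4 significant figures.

[A]_eq = 0.1576 M

Q₀ = 0.8429 vs Keq = 6517 ⇒ Q<K, forward
Step 1:
                  J         A         B         D
  init        5.683    0.4157    0.1497    0.1872
  Δ        -0.08717   -0.1307   -0.1307    0.1307
  eq          5.596     0.285   0.01895    0.3179
  solve Keq expr → x = 0.04358; check Q = 6517
Then change container volume by factor 2 (V_new/V_old).
Step 2:
                  J         A         B         D
  init        2.798    0.1425  0.009476     0.159
  Δ         0.01006   0.01509   0.01509  -0.01509
  eq          2.808    0.1576   0.02456    0.1439
  solve Keq expr → x = -0.005029; check Q = 6517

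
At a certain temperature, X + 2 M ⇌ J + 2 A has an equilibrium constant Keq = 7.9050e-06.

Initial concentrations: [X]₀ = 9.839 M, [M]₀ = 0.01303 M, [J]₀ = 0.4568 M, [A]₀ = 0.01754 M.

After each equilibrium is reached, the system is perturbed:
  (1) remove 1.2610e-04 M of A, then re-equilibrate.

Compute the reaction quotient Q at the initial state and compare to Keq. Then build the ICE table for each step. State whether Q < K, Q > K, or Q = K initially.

Q₀ = 0.08413 vs Keq = 7.9050e-06 ⇒ Q>K, reverse
Step 1:
                  X         M         J         A
  init        9.839   0.01303    0.4568   0.01754
  Δ        0.008571   0.01714 -0.008571  -0.01714
  eq          9.848   0.03017    0.4482 3.9763e-04
  solve Keq expr → x = -0.008571; check Q = 7.9050e-06
Then remove 1.2610e-04 M of A.
Step 2:
                  X         M         J         A
  init        9.848   0.03017    0.4482 2.7153e-04
  Δ       -6.2216e-05 -1.2443e-04 6.2216e-05 1.2443e-04
  eq          9.848   0.03005    0.4483 3.9596e-04
  solve Keq expr → x = 6.2216e-05; check Q = 7.9050e-06

Q₀ = 0.08413; Q > K (proceeds reverse)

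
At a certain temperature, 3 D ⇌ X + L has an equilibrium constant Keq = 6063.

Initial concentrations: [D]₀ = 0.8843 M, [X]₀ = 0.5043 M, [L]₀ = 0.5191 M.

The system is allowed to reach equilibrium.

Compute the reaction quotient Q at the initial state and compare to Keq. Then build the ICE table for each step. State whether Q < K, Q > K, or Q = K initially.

Q₀ = 0.3786; Q < K (proceeds forward)

Q₀ = 0.3786 vs Keq = 6063 ⇒ Q<K, forward
Step 1:
                    D           X           L
  Initial      0.8843      0.5043      0.5191
  Change      -0.8374      0.2791      0.2791
  Equil        0.0469      0.7834      0.7982
  solve Keq expr → x = 0.2791; check Q = 6063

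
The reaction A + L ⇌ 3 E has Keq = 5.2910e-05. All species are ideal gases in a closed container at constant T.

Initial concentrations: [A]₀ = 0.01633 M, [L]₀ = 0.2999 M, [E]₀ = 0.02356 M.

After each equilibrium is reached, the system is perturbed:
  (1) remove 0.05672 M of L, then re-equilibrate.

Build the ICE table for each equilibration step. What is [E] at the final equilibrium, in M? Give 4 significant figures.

Q₀ = 0.00267 vs Keq = 5.2910e-05 ⇒ Q>K, reverse
Step 1:
                   A          L          E
  Initial    0.01633     0.2999    0.02356
  Change    0.005498   0.005498   -0.01649
  Equil      0.02183     0.3054   0.007065
  solve Keq expr → x = -0.005498; check Q = 5.2910e-05
Then remove 0.05672 M of L.
Step 2:
                   A          L          E
  Initial    0.02183     0.2487   0.007065
  Change  1.5041e-04 1.5041e-04 -4.5123e-04
  Equil      0.02198     0.2488   0.006614
  solve Keq expr → x = -1.5041e-04; check Q = 5.2910e-05

[E]_eq = 0.006614 M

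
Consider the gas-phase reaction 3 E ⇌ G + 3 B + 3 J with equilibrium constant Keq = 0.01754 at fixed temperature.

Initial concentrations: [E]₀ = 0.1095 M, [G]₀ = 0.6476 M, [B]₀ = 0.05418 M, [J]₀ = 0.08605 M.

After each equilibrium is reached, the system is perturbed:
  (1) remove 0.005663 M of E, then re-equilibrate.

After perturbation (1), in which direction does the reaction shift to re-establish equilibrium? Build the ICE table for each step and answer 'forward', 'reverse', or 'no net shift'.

Direction: reverse

Q₀ = 4.9984e-05 vs Keq = 0.01754 ⇒ Q<K, forward
Step 1:
                   E          G          B          J
  Initial     0.1095     0.6476    0.05418    0.08605
  Change    -0.05648    0.01883    0.05648    0.05648
  Equil      0.05302     0.6664     0.1107     0.1425
  solve Keq expr → x = 0.01883; check Q = 0.01754
Then remove 0.005663 M of E.
Step 2:
                   E          G          B          J
  Initial    0.04736     0.6664     0.1107     0.1425
  Change    0.003062  -0.001021  -0.003062  -0.003062
  Equil      0.05042     0.6654     0.1076     0.1395
  solve Keq expr → x = -0.001021; check Q = 0.01754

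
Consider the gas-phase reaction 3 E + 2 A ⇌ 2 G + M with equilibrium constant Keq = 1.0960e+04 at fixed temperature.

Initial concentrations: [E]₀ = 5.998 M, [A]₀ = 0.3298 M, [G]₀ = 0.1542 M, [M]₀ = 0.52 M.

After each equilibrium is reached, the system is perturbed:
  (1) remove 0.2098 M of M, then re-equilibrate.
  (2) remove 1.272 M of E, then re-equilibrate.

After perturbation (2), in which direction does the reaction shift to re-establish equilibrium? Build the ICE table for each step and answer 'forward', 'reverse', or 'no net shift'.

Direction: reverse

Q₀ = 5.2681e-04 vs Keq = 1.0960e+04 ⇒ Q<K, forward
Step 1:
                    E           A           G           M
  Initial       5.998      0.3298      0.1542        0.52
  Change      -0.4943     -0.3295      0.3295      0.1648
  Equil         5.504  2.9611e-04      0.4837      0.6848
  solve Keq expr → x = 0.1648; check Q = 1.0960e+04
Then remove 0.2098 M of M.
Step 2:
                    E           A           G           M
  Initial       5.504  2.9611e-04      0.4837       0.475
  Change  -7.4195e-05 -4.9463e-05  4.9463e-05  2.4732e-05
  Equil         5.504  2.4665e-04      0.4838       0.475
  solve Keq expr → x = 2.4732e-05; check Q = 1.0960e+04
Then remove 1.272 M of E.
Step 3:
                    E           A           G           M
  Initial       4.232  2.4665e-04      0.4838       0.475
  Change   1.7858e-04  1.1905e-04 -1.1905e-04 -5.9527e-05
  Equil         4.232  3.6570e-04      0.4836      0.4749
  solve Keq expr → x = -5.9527e-05; check Q = 1.0960e+04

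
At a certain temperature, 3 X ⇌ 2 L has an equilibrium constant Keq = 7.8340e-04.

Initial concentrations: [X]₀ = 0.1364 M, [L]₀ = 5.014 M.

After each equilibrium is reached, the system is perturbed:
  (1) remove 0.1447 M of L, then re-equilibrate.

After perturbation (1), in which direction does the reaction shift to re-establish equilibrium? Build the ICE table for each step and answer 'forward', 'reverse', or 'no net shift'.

Q₀ = 9907 vs Keq = 7.8340e-04 ⇒ Q>K, reverse
Step 1:
                   X          L
  I           0.1364      5.014
  C            6.761     -4.507
  E            6.897      0.507
  solve Keq expr → x = -2.254; check Q = 7.8340e-04
Then remove 0.1447 M of L.
Step 2:
                   X          L
  I            6.897     0.3623
  C          -0.1864     0.1243
  E            6.711     0.4865
  solve Keq expr → x = 0.06214; check Q = 7.8340e-04

Direction: forward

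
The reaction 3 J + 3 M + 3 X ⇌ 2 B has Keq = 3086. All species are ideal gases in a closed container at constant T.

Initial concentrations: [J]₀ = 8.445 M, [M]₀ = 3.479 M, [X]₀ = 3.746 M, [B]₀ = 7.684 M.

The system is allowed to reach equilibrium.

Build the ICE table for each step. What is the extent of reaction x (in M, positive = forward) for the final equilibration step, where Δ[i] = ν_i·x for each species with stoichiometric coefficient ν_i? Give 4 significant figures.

Q₀ = 4.4290e-05 vs Keq = 3086 ⇒ Q<K, forward
Step 1:
                  J         M         X         B
  init        8.445     3.479     3.746     7.684
  Δ           -3.33     -3.33     -3.33      2.22
  eq          5.115    0.1489    0.4159     9.904
  solve Keq expr → x = 1.11; check Q = 3086

x = 1.11 M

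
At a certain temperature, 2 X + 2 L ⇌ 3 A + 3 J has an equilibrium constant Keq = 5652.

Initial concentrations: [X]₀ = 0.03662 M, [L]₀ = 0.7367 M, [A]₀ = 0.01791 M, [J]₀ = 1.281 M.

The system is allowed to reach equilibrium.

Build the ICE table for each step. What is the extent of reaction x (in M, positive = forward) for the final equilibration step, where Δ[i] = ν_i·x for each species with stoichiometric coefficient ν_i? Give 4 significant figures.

Q₀ = 0.01659 vs Keq = 5652 ⇒ Q<K, forward
Step 1:
                   X          L          A          J
  init       0.03662     0.7367    0.01791      1.281
  Δ         -0.03605   -0.03605    0.05408    0.05408
  eq      5.6570e-04     0.7006    0.07199      1.335
  solve Keq expr → x = 0.01803; check Q = 5652

x = 0.01803 M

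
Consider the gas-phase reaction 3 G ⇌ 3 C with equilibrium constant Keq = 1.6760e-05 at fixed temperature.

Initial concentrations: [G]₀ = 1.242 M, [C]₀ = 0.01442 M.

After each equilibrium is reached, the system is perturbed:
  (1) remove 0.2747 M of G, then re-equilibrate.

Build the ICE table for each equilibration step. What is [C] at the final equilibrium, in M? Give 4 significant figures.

[C]_eq = 0.0245 M

Q₀ = 1.5651e-06 vs Keq = 1.6760e-05 ⇒ Q<K, forward
Step 1:
                   G          C
  init         1.242    0.01442
  Δ         -0.01693    0.01693
  eq           1.225    0.03135
  solve Keq expr → x = 0.005644; check Q = 1.6760e-05
Then remove 0.2747 M of G.
Step 2:
                   G          C
  init        0.9504    0.03135
  Δ         0.006854  -0.006854
  eq          0.9572     0.0245
  solve Keq expr → x = -0.002285; check Q = 1.6760e-05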